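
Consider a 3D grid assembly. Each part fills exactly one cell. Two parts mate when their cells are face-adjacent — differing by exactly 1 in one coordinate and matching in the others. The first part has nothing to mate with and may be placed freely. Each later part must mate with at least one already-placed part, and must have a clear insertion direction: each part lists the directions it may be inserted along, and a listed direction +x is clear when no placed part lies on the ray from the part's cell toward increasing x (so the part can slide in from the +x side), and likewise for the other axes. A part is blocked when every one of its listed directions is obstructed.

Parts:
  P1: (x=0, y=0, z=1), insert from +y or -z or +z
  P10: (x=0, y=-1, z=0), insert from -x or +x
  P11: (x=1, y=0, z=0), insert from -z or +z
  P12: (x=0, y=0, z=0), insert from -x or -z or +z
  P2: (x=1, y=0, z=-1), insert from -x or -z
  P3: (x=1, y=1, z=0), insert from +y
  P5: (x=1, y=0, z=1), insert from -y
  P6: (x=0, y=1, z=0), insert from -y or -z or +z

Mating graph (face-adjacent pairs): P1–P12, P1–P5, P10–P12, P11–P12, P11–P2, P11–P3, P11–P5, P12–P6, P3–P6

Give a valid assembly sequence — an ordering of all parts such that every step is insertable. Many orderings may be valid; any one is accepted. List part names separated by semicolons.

1. P2@(1, 0, -1) [-x clear] — {P2}
2. P11@(1, 0, 0) [+z clear] — {P11, P2}
3. P3@(1, 1, 0) [+y clear] — {P11, P2, P3}
4. P12@(0, 0, 0) [-x clear] — {P11, P12, P2, P3}
5. P10@(0, -1, 0) [-x clear] — {P10, P11, P12, P2, P3}
6. P6@(0, 1, 0) [-z clear] — {P10, P11, P12, P2, P3, P6}
7. P1@(0, 0, 1) [+y clear] — {P1, P10, P11, P12, P2, P3, P6}
8. P5@(1, 0, 1) [-y clear] — {P1, P10, P11, P12, P2, P3, P5, P6}

P2; P11; P3; P12; P10; P6; P1; P5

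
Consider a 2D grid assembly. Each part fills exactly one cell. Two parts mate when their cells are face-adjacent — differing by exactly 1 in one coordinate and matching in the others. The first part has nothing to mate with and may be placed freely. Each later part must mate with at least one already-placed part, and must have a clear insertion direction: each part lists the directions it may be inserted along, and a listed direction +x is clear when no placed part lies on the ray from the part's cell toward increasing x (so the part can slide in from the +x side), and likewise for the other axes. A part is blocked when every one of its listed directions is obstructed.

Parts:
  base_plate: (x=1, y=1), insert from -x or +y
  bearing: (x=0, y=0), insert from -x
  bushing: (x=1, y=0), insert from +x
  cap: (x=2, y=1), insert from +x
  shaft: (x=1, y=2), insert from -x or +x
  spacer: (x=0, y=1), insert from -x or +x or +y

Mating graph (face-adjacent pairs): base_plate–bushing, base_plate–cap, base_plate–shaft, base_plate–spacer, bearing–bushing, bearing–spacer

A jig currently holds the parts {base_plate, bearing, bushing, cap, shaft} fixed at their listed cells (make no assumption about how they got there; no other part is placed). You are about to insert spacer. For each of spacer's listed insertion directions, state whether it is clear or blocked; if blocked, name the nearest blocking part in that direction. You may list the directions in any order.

+x: blocked by base_plate; +y: clear; -x: clear

-x: ray from spacer(0, 1) has no placed part ⇒ clear
+x: nearest on ray is base_plate@(1, 1) ⇒ blocked
+y: ray from spacer(0, 1) has no placed part ⇒ clear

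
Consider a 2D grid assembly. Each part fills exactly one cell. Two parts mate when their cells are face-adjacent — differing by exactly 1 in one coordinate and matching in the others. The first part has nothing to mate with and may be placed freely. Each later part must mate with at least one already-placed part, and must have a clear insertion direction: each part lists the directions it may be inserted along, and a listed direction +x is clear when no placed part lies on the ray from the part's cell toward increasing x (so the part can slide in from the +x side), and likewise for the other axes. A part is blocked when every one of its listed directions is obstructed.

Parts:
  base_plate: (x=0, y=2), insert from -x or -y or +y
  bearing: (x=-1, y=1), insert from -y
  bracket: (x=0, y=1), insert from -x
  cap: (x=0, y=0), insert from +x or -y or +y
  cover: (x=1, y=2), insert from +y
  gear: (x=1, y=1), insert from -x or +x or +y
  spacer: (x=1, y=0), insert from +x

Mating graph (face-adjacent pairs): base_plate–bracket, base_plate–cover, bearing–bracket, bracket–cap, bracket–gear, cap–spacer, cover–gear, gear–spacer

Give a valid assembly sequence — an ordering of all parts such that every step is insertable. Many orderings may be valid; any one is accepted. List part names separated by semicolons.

1. gear@(1, 1) [-x clear] — {gear}
2. cover@(1, 2) [+y clear] — {cover, gear}
3. bracket@(0, 1) [-x clear] — {bracket, cover, gear}
4. bearing@(-1, 1) [-y clear] — {bearing, bracket, cover, gear}
5. cap@(0, 0) [+x clear] — {bearing, bracket, cap, cover, gear}
6. base_plate@(0, 2) [-x clear] — {base_plate, bearing, bracket, cap, cover, gear}
7. spacer@(1, 0) [+x clear] — {base_plate, bearing, bracket, cap, cover, gear, spacer}

gear; cover; bracket; bearing; cap; base_plate; spacer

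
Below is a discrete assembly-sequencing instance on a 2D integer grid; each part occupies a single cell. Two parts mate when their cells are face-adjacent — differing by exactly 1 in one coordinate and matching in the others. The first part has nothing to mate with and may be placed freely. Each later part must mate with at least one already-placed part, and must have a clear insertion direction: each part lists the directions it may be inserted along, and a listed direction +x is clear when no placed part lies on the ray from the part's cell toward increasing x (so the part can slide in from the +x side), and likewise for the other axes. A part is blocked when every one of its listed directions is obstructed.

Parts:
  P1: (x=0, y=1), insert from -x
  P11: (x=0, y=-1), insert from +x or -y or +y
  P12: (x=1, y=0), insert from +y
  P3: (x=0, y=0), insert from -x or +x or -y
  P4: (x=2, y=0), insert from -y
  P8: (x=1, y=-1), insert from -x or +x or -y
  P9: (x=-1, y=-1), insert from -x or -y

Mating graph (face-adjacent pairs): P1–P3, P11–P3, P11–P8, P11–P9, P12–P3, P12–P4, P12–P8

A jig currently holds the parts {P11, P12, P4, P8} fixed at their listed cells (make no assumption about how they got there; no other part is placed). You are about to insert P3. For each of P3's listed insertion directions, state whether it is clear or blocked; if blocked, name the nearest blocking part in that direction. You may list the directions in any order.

+x: blocked by P12; -x: clear; -y: blocked by P11

-x: ray from P3(0, 0) has no placed part ⇒ clear
+x: nearest on ray is P12@(1, 0) ⇒ blocked
-y: nearest on ray is P11@(0, -1) ⇒ blocked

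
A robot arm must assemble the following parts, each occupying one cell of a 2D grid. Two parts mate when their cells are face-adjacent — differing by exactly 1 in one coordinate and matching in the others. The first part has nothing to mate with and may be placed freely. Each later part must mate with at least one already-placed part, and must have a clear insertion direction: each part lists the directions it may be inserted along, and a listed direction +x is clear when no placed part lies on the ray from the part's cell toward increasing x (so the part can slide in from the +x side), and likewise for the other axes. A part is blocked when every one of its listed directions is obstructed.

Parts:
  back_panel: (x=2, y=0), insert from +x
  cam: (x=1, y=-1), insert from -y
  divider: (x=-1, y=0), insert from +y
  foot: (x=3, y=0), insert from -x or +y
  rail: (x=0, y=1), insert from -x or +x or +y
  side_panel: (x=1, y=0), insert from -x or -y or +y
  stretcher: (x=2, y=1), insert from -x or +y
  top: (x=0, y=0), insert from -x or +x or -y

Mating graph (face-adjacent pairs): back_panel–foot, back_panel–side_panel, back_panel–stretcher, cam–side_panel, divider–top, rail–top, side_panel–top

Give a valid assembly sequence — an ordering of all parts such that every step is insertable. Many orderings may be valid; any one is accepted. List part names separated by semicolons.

rail; top; side_panel; back_panel; foot; divider; cam; stretcher

1. rail@(0, 1) [-x clear] — {rail}
2. top@(0, 0) [-x clear] — {rail, top}
3. side_panel@(1, 0) [-y clear] — {rail, side_panel, top}
4. back_panel@(2, 0) [+x clear] — {back_panel, rail, side_panel, top}
5. foot@(3, 0) [+y clear] — {back_panel, foot, rail, side_panel, top}
6. divider@(-1, 0) [+y clear] — {back_panel, divider, foot, rail, side_panel, top}
7. cam@(1, -1) [-y clear] — {back_panel, cam, divider, foot, rail, side_panel, top}
8. stretcher@(2, 1) [+y clear] — {back_panel, cam, divider, foot, rail, side_panel, stretcher, top}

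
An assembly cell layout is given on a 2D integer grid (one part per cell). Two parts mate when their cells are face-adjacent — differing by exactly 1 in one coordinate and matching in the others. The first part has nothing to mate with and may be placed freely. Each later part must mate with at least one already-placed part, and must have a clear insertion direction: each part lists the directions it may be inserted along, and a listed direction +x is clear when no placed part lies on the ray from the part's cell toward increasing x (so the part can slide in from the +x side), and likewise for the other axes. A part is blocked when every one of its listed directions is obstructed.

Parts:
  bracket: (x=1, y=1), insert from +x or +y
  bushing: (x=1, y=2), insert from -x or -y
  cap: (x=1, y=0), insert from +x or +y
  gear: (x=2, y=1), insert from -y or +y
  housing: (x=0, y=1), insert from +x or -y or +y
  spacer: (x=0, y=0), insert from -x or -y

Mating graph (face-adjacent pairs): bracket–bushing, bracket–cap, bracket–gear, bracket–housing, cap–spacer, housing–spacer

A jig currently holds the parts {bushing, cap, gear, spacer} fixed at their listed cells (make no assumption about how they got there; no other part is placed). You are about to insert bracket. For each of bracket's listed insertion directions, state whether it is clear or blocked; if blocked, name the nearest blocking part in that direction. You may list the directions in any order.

+x: blocked by gear; +y: blocked by bushing

+x: nearest on ray is gear@(2, 1) ⇒ blocked
+y: nearest on ray is bushing@(1, 2) ⇒ blocked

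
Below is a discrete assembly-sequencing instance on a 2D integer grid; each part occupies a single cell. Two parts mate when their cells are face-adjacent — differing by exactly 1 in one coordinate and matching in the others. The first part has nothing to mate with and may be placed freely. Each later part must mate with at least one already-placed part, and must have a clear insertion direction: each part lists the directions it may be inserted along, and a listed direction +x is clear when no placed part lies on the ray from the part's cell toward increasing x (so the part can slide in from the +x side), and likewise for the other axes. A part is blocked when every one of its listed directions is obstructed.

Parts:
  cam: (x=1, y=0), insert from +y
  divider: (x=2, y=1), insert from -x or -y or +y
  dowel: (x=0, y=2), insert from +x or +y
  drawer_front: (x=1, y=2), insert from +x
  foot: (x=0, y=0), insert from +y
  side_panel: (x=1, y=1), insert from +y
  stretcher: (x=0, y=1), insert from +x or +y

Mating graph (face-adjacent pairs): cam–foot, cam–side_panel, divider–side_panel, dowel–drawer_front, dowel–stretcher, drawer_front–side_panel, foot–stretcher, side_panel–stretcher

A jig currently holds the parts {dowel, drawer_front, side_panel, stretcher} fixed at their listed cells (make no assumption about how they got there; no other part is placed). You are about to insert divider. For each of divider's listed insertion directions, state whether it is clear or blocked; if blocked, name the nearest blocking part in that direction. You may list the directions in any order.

+y: clear; -x: blocked by side_panel; -y: clear

-x: nearest on ray is side_panel@(1, 1) ⇒ blocked
-y: ray from divider(2, 1) has no placed part ⇒ clear
+y: ray from divider(2, 1) has no placed part ⇒ clear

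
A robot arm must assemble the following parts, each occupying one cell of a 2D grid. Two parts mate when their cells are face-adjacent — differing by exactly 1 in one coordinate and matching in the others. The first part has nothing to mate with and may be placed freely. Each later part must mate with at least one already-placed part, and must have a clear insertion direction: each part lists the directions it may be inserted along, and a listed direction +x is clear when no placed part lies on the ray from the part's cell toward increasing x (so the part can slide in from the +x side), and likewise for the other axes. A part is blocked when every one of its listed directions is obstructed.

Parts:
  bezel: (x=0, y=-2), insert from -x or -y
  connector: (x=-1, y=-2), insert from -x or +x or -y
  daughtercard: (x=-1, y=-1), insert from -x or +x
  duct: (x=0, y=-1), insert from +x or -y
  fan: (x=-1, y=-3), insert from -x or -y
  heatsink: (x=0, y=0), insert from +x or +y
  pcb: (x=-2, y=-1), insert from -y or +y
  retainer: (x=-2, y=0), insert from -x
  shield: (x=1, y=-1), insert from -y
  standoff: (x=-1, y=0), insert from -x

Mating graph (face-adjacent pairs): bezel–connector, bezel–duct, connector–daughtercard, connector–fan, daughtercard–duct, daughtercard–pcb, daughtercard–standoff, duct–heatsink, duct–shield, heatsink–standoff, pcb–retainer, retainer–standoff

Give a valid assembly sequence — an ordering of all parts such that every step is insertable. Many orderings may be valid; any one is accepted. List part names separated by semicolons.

daughtercard; connector; fan; bezel; pcb; standoff; retainer; heatsink; duct; shield

1. daughtercard@(-1, -1) [-x clear] — {daughtercard}
2. connector@(-1, -2) [-x clear] — {connector, daughtercard}
3. fan@(-1, -3) [-x clear] — {connector, daughtercard, fan}
4. bezel@(0, -2) [-y clear] — {bezel, connector, daughtercard, fan}
5. pcb@(-2, -1) [-y clear] — {bezel, connector, daughtercard, fan, pcb}
6. standoff@(-1, 0) [-x clear] — {bezel, connector, daughtercard, fan, pcb, standoff}
7. retainer@(-2, 0) [-x clear] — {bezel, connector, daughtercard, fan, pcb, retainer, standoff}
8. heatsink@(0, 0) [+x clear] — {bezel, connector, daughtercard, fan, heatsink, pcb, retainer, standoff}
9. duct@(0, -1) [+x clear] — {bezel, connector, daughtercard, duct, fan, heatsink, pcb, retainer, standoff}
10. shield@(1, -1) [-y clear] — {bezel, connector, daughtercard, duct, fan, heatsink, pcb, retainer, shield, standoff}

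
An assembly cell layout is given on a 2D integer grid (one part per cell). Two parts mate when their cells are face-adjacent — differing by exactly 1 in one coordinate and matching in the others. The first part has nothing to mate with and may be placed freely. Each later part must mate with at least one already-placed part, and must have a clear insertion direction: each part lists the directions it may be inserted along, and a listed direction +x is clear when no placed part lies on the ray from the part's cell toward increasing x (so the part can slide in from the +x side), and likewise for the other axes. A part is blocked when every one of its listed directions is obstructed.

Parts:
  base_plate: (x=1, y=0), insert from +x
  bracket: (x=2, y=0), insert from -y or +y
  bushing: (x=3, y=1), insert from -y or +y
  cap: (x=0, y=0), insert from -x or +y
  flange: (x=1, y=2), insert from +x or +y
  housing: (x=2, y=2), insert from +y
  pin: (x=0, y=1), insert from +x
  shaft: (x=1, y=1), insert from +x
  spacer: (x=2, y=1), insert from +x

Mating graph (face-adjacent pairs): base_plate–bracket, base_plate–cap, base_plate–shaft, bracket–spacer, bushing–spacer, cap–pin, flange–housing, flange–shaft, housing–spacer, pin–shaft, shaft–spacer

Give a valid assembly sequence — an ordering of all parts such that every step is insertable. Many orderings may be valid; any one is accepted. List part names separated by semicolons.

pin; shaft; spacer; bushing; flange; housing; cap; base_plate; bracket

1. pin@(0, 1) [+x clear] — {pin}
2. shaft@(1, 1) [+x clear] — {pin, shaft}
3. spacer@(2, 1) [+x clear] — {pin, shaft, spacer}
4. bushing@(3, 1) [-y clear] — {bushing, pin, shaft, spacer}
5. flange@(1, 2) [+x clear] — {bushing, flange, pin, shaft, spacer}
6. housing@(2, 2) [+y clear] — {bushing, flange, housing, pin, shaft, spacer}
7. cap@(0, 0) [-x clear] — {bushing, cap, flange, housing, pin, shaft, spacer}
8. base_plate@(1, 0) [+x clear] — {base_plate, bushing, cap, flange, housing, pin, shaft, spacer}
9. bracket@(2, 0) [-y clear] — {base_plate, bracket, bushing, cap, flange, housing, pin, shaft, spacer}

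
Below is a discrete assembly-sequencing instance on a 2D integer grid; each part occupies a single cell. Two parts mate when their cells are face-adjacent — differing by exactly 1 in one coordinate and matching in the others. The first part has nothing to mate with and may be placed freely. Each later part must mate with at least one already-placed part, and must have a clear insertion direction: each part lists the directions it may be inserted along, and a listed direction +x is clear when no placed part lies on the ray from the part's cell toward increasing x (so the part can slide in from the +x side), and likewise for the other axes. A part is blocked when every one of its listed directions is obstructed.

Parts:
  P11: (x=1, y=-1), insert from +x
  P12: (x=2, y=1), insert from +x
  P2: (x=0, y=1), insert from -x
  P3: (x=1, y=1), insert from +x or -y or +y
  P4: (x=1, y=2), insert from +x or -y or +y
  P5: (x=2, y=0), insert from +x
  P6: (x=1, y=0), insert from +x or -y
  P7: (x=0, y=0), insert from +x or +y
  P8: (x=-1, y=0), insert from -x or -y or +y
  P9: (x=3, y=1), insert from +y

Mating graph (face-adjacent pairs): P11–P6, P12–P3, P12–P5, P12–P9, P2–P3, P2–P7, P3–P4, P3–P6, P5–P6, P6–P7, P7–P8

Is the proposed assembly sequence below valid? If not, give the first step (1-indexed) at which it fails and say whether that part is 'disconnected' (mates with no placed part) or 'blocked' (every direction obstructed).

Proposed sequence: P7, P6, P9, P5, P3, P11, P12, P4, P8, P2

1. P7@(0, 0) [+x clear] — {P7}
2. P6@(1, 0) [+x clear] — {P6, P7}
3. P9@(3, 1) — no placed neighbour ⇒ disconnected

Invalid at step 3 (disconnected)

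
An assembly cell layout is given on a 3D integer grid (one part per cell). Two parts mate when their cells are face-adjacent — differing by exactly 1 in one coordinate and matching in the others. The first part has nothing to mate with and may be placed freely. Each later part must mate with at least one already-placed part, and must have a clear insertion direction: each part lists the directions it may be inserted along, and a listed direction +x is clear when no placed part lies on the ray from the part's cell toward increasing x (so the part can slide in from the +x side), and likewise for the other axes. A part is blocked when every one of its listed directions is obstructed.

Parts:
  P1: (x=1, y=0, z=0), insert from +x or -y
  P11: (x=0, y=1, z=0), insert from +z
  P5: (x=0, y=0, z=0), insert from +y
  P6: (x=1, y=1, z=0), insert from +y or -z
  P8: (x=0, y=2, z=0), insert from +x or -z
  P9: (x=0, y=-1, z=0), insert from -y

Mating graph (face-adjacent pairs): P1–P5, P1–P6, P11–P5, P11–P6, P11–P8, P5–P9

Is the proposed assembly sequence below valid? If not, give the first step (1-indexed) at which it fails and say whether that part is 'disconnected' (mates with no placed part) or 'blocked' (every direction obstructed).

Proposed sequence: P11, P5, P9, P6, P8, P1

Invalid at step 2 (blocked)

1. P11@(0, 1, 0) [+z clear] — {P11}
2. P5@(0, 0, 0) — +y all obstructed ⇒ blocked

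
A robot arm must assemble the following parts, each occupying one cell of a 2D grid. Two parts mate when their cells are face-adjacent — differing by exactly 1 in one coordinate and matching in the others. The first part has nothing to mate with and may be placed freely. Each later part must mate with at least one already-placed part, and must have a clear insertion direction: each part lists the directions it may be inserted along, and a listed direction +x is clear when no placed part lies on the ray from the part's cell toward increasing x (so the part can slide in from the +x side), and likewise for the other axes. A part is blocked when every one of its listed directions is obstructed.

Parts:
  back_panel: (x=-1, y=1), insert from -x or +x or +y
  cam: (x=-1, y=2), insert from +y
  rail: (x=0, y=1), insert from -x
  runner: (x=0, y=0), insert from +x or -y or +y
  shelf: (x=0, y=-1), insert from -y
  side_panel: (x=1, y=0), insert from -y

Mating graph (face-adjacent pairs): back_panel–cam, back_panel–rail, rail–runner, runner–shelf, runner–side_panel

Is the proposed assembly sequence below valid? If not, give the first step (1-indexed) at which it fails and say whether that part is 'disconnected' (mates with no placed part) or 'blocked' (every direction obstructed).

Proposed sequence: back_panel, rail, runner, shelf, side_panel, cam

Invalid at step 2 (blocked)

1. back_panel@(-1, 1) [-x clear] — {back_panel}
2. rail@(0, 1) — -x all obstructed ⇒ blocked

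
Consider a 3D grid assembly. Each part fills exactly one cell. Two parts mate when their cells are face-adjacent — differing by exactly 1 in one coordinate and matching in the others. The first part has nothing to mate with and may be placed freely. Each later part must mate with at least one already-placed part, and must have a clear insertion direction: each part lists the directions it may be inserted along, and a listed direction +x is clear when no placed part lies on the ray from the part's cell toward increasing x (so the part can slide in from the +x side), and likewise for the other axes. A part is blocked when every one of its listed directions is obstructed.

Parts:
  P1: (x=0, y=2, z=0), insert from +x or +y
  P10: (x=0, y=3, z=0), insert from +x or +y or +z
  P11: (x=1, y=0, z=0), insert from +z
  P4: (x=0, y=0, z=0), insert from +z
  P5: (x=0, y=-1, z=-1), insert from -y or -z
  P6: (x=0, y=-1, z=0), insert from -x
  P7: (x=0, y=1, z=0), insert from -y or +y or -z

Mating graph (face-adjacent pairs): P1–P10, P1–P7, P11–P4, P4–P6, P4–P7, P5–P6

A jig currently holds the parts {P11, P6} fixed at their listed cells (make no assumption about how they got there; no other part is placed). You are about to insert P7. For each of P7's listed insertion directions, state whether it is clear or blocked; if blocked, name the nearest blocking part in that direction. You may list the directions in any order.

+y: clear; -y: blocked by P6; -z: clear

-y: nearest on ray is P6@(0, -1, 0) ⇒ blocked
+y: ray from P7(0, 1, 0) has no placed part ⇒ clear
-z: ray from P7(0, 1, 0) has no placed part ⇒ clear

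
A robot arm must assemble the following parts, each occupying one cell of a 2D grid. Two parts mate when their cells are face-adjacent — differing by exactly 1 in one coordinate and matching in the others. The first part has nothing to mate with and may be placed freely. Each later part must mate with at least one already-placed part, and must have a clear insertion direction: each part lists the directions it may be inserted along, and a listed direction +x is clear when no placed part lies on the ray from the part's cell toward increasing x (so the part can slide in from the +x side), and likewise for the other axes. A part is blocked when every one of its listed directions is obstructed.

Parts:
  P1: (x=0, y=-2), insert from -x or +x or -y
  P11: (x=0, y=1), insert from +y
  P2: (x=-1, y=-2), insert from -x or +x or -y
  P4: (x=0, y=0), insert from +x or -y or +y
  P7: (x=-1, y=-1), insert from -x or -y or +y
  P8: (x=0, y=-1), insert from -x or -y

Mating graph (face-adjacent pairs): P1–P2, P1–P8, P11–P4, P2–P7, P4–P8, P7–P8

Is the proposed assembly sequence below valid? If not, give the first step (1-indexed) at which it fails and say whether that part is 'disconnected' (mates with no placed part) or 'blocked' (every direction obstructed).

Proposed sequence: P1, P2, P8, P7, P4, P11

1. P1@(0, -2) [-x clear] — {P1}
2. P2@(-1, -2) [-x clear] — {P1, P2}
3. P8@(0, -1) [-x clear] — {P1, P2, P8}
4. P7@(-1, -1) [-x clear] — {P1, P2, P7, P8}
5. P4@(0, 0) [+x clear] — {P1, P2, P4, P7, P8}
6. P11@(0, 1) [+y clear] — {P1, P11, P2, P4, P7, P8}

Valid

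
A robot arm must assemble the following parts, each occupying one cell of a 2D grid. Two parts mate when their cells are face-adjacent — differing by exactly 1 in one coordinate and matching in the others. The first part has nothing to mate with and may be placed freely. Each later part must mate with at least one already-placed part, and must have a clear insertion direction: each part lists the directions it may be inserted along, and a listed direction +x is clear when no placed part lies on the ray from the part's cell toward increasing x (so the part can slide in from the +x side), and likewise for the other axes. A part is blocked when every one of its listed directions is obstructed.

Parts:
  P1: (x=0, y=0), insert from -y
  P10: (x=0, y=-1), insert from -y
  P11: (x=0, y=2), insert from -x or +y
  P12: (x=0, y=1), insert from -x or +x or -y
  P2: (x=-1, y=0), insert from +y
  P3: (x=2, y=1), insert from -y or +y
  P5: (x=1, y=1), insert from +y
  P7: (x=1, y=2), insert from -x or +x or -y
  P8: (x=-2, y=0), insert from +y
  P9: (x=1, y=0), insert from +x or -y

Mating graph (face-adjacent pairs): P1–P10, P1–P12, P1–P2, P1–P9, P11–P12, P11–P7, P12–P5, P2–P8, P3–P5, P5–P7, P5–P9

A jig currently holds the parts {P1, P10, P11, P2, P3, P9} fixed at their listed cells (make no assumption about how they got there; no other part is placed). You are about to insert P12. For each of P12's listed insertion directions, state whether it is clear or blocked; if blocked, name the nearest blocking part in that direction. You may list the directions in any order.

-x: ray from P12(0, 1) has no placed part ⇒ clear
+x: nearest on ray is P3@(2, 1) ⇒ blocked
-y: nearest on ray is P1@(0, 0) ⇒ blocked

+x: blocked by P3; -x: clear; -y: blocked by P1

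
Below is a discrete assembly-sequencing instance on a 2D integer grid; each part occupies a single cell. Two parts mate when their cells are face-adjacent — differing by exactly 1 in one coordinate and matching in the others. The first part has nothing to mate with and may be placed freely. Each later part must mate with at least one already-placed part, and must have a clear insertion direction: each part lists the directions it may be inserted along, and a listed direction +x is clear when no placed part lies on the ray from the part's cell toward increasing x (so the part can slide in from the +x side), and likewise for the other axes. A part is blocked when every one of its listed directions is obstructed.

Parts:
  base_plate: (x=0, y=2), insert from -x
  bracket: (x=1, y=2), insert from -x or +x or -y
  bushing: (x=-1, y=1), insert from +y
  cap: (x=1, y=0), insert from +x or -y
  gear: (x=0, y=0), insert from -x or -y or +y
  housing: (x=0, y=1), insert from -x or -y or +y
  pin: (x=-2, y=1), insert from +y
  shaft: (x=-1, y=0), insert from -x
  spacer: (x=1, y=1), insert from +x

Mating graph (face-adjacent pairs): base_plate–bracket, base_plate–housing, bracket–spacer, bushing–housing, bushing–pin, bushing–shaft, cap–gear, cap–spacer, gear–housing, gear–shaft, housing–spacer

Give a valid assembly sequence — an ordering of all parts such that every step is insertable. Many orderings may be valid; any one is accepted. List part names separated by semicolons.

1. base_plate@(0, 2) [-x clear] — {base_plate}
2. bracket@(1, 2) [+x clear] — {base_plate, bracket}
3. spacer@(1, 1) [+x clear] — {base_plate, bracket, spacer}
4. housing@(0, 1) [-x clear] — {base_plate, bracket, housing, spacer}
5. gear@(0, 0) [-x clear] — {base_plate, bracket, gear, housing, spacer}
6. shaft@(-1, 0) [-x clear] — {base_plate, bracket, gear, housing, shaft, spacer}
7. bushing@(-1, 1) [+y clear] — {base_plate, bracket, bushing, gear, housing, shaft, spacer}
8. pin@(-2, 1) [+y clear] — {base_plate, bracket, bushing, gear, housing, pin, shaft, spacer}
9. cap@(1, 0) [+x clear] — {base_plate, bracket, bushing, cap, gear, housing, pin, shaft, spacer}

base_plate; bracket; spacer; housing; gear; shaft; bushing; pin; cap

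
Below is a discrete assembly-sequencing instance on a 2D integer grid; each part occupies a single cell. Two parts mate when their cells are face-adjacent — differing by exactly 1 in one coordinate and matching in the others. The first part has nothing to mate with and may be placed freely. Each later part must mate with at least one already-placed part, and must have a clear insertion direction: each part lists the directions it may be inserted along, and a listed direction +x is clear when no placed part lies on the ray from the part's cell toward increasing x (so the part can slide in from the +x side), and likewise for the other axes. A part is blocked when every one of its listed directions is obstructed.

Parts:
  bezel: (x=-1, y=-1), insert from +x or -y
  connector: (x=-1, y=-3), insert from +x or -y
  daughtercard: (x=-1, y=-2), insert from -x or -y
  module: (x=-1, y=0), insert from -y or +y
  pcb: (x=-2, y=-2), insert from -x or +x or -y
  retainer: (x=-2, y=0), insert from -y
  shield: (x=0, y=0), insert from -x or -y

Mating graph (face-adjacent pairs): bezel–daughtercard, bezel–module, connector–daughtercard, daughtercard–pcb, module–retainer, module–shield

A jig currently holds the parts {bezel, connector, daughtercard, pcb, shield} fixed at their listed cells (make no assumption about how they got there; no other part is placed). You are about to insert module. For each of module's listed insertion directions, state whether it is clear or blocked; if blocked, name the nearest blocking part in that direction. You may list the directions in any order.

-y: nearest on ray is bezel@(-1, -1) ⇒ blocked
+y: ray from module(-1, 0) has no placed part ⇒ clear

+y: clear; -y: blocked by bezel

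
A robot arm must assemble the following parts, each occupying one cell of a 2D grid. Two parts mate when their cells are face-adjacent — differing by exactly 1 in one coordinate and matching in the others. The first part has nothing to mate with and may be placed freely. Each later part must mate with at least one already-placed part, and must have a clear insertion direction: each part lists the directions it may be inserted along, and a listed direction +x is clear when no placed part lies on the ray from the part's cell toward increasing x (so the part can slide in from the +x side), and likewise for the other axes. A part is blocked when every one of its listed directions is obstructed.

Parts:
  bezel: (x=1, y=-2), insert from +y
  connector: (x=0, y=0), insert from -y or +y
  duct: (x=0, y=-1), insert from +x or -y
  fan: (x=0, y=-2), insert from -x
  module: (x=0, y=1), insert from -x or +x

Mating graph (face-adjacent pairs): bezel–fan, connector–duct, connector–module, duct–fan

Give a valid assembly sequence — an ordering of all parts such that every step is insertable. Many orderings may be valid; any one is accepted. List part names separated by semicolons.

1. fan@(0, -2) [-x clear] — {fan}
2. bezel@(1, -2) [+y clear] — {bezel, fan}
3. duct@(0, -1) [+x clear] — {bezel, duct, fan}
4. connector@(0, 0) [+y clear] — {bezel, connector, duct, fan}
5. module@(0, 1) [-x clear] — {bezel, connector, duct, fan, module}

fan; bezel; duct; connector; module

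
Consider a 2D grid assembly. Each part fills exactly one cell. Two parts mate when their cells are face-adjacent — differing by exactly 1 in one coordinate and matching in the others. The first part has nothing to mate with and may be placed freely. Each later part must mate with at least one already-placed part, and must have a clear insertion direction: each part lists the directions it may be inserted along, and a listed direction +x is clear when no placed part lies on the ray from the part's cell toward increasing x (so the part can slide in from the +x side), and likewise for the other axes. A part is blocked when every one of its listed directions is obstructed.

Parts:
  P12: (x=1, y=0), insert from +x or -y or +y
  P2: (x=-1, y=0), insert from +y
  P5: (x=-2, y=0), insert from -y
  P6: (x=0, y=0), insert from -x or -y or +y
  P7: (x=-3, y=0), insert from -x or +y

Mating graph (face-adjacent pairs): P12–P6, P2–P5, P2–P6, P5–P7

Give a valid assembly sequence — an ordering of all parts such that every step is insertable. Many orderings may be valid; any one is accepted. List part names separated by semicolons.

1. P7@(-3, 0) [-x clear] — {P7}
2. P5@(-2, 0) [-y clear] — {P5, P7}
3. P2@(-1, 0) [+y clear] — {P2, P5, P7}
4. P6@(0, 0) [-y clear] — {P2, P5, P6, P7}
5. P12@(1, 0) [+x clear] — {P12, P2, P5, P6, P7}

P7; P5; P2; P6; P12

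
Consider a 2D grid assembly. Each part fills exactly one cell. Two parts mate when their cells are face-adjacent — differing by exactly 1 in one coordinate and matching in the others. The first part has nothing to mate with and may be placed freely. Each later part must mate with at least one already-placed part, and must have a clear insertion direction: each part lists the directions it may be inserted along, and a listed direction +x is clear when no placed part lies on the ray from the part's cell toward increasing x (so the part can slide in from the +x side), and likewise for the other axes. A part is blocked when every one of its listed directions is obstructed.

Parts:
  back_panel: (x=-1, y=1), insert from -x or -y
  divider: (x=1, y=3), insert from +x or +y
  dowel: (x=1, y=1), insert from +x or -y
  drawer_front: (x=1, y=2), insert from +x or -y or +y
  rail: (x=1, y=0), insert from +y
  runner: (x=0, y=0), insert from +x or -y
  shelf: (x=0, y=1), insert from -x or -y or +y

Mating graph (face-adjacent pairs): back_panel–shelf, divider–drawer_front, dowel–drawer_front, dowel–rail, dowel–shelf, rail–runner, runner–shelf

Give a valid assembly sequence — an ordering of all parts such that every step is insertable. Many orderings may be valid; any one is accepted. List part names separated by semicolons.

1. shelf@(0, 1) [-x clear] — {shelf}
2. back_panel@(-1, 1) [-x clear] — {back_panel, shelf}
3. runner@(0, 0) [+x clear] — {back_panel, runner, shelf}
4. rail@(1, 0) [+y clear] — {back_panel, rail, runner, shelf}
5. dowel@(1, 1) [+x clear] — {back_panel, dowel, rail, runner, shelf}
6. drawer_front@(1, 2) [+x clear] — {back_panel, dowel, drawer_front, rail, runner, shelf}
7. divider@(1, 3) [+x clear] — {back_panel, divider, dowel, drawer_front, rail, runner, shelf}

shelf; back_panel; runner; rail; dowel; drawer_front; divider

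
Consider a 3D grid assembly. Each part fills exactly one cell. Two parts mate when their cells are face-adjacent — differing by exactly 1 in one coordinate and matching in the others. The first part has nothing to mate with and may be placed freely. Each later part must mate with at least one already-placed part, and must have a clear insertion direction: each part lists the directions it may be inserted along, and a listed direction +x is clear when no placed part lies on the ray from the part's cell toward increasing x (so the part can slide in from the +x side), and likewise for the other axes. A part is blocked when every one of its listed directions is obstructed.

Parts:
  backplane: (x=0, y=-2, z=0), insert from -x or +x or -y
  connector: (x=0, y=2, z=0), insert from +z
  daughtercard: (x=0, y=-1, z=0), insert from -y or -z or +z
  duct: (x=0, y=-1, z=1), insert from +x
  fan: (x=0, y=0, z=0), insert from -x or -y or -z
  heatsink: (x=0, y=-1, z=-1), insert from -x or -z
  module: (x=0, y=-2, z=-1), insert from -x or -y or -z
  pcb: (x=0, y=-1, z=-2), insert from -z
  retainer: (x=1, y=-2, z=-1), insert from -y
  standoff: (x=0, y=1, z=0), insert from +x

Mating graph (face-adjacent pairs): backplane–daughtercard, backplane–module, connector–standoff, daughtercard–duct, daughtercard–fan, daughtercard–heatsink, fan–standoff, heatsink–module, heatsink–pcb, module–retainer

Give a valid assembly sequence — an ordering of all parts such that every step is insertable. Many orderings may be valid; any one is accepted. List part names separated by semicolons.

1. daughtercard@(0, -1, 0) [-y clear] — {daughtercard}
2. fan@(0, 0, 0) [-x clear] — {daughtercard, fan}
3. heatsink@(0, -1, -1) [-x clear] — {daughtercard, fan, heatsink}
4. backplane@(0, -2, 0) [-x clear] — {backplane, daughtercard, fan, heatsink}
5. standoff@(0, 1, 0) [+x clear] — {backplane, daughtercard, fan, heatsink, standoff}
6. pcb@(0, -1, -2) [-z clear] — {backplane, daughtercard, fan, heatsink, pcb, standoff}
7. duct@(0, -1, 1) [+x clear] — {backplane, daughtercard, duct, fan, heatsink, pcb, standoff}
8. connector@(0, 2, 0) [+z clear] — {backplane, connector, daughtercard, duct, fan, heatsink, pcb, standoff}
9. module@(0, -2, -1) [-x clear] — {backplane, connector, daughtercard, duct, fan, heatsink, module, pcb, standoff}
10. retainer@(1, -2, -1) [-y clear] — {backplane, connector, daughtercard, duct, fan, heatsink, module, pcb, retainer, standoff}

daughtercard; fan; heatsink; backplane; standoff; pcb; duct; connector; module; retainer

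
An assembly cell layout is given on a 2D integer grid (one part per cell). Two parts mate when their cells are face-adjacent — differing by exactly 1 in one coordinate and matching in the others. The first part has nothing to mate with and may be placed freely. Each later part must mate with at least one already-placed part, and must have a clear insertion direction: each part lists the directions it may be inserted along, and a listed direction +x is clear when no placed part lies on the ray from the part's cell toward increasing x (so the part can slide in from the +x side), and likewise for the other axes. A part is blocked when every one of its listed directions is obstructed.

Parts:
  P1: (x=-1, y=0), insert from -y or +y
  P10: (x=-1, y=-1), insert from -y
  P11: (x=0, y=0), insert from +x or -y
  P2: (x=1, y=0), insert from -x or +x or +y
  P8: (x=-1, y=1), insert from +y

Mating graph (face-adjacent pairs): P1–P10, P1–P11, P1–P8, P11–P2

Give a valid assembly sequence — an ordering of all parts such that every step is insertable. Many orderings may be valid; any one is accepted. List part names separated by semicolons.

1. P2@(1, 0) [-x clear] — {P2}
2. P11@(0, 0) [-y clear] — {P11, P2}
3. P1@(-1, 0) [-y clear] — {P1, P11, P2}
4. P8@(-1, 1) [+y clear] — {P1, P11, P2, P8}
5. P10@(-1, -1) [-y clear] — {P1, P10, P11, P2, P8}

P2; P11; P1; P8; P10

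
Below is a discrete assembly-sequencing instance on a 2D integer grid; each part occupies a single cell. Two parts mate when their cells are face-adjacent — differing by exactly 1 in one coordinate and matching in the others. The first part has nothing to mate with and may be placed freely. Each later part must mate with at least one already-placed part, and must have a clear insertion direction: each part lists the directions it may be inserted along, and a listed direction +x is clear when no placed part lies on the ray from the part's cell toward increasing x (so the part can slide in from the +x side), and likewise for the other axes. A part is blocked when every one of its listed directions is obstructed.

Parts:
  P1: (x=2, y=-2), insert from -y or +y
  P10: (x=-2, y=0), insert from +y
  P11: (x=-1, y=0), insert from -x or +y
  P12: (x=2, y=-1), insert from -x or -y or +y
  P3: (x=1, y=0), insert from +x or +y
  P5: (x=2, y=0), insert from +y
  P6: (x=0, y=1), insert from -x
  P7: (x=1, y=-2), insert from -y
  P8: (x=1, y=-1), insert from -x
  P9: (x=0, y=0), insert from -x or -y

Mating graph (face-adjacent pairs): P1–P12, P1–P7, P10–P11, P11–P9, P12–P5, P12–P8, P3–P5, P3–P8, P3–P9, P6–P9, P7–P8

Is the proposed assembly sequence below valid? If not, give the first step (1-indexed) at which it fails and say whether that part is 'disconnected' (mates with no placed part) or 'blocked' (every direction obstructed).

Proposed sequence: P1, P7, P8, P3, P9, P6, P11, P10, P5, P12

1. P1@(2, -2) [-y clear] — {P1}
2. P7@(1, -2) [-y clear] — {P1, P7}
3. P8@(1, -1) [-x clear] — {P1, P7, P8}
4. P3@(1, 0) [+x clear] — {P1, P3, P7, P8}
5. P9@(0, 0) [-x clear] — {P1, P3, P7, P8, P9}
6. P6@(0, 1) [-x clear] — {P1, P3, P6, P7, P8, P9}
7. P11@(-1, 0) [-x clear] — {P1, P11, P3, P6, P7, P8, P9}
8. P10@(-2, 0) [+y clear] — {P1, P10, P11, P3, P6, P7, P8, P9}
9. P5@(2, 0) [+y clear] — {P1, P10, P11, P3, P5, P6, P7, P8, P9}
10. P12@(2, -1) — -x/-y/+y all obstructed ⇒ blocked

Invalid at step 10 (blocked)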